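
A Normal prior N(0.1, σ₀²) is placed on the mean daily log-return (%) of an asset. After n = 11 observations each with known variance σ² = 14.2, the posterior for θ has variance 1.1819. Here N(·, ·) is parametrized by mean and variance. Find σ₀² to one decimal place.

For the Normal–Normal model with known σ², precisions add: τ_n = τ₀ + n/σ².
So 1/σ₀² = 1/1.1819 − 11/14.2 = 0.846095 − 0.774648 = 0.071447.
Hence σ₀² = 1/0.071447 ≈ 14.0.

σ₀² = 14.0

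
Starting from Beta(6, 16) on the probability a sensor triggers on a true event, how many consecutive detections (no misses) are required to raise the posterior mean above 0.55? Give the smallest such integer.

After k detections and 0 misses the posterior is Beta(6+k, 16), with mean (6+k)/(6+16+k).
Set (6+k)/(22+k) > 0.55 and solve: k > (0.55·22 − 6)/(1 − 0.55) = 13.556.
The smallest integer exceeding 13.556 is 14, and checking k=14: (20)/(36) = 0.5556 > 0.55.

k = 14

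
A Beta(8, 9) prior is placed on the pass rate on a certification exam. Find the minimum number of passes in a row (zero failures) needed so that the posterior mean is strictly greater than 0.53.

After k passes and 0 failures the posterior is Beta(8+k, 9), with mean (8+k)/(8+9+k).
Set (8+k)/(17+k) > 0.53 and solve: k > (0.53·17 − 8)/(1 − 0.53) = 2.149.
The smallest integer exceeding 2.149 is 3, and checking k=3: (11)/(20) = 0.5500 > 0.53.

k = 3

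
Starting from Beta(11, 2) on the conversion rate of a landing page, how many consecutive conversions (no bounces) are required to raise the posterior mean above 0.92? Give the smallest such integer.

k = 13

After k conversions and 0 bounces the posterior is Beta(11+k, 2), with mean (11+k)/(11+2+k).
Set (11+k)/(13+k) > 0.92 and solve: k > (0.92·13 − 11)/(1 − 0.92) = 12.000.
The smallest integer exceeding 12.000 is 13, and checking k=13: (24)/(26) = 0.9231 > 0.92.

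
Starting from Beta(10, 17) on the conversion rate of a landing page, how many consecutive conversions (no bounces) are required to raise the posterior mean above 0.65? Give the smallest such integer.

After k conversions and 0 bounces the posterior is Beta(10+k, 17), with mean (10+k)/(10+17+k).
Set (10+k)/(27+k) > 0.65 and solve: k > (0.65·27 − 10)/(1 − 0.65) = 21.571.
The smallest integer exceeding 21.571 is 22.

k = 22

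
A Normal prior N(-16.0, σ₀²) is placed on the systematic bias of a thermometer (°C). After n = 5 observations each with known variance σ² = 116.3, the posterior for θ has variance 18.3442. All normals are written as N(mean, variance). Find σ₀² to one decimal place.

σ₀² = 86.8

Posterior precision equals prior precision plus data precision: 1/σ_n² = 1/σ₀² + n/σ².
So 1/σ₀² = 1/18.3442 − 5/116.3 = 0.054513 − 0.042992 = 0.011521.
Hence σ₀² = 1/0.011521 ≈ 86.8.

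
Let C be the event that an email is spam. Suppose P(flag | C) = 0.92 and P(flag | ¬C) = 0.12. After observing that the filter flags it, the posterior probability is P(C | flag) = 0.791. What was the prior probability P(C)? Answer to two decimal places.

In odds form, posterior odds = prior odds × likelihood ratio, so prior odds = posterior odds ÷ LR.
Posterior odds = 0.791/(1−0.791) = 3.7847. LR = 0.92/0.12 = 7.6667.
Prior odds = 3.7847/7.6667 = 0.4937, so P(C) = 0.4937/(1+0.4937) ≈ 0.33.

P(C) = 0.33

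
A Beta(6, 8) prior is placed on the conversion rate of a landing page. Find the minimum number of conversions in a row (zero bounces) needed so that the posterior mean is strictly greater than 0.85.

k = 40

After k conversions and 0 bounces the posterior is Beta(6+k, 8), with mean (6+k)/(6+8+k).
Set (6+k)/(14+k) > 0.85 and solve: k > (0.85·14 − 6)/(1 − 0.85) = 39.333.
The smallest integer exceeding 39.333 is 40.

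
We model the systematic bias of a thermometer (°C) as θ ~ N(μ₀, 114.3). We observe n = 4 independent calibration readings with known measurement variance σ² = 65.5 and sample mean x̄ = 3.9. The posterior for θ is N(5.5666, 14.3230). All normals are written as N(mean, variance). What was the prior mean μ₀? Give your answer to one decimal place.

μ₀ = 17.2

With known observation variance, the Normal–Normal posterior has precision τ_n = τ₀ + n/σ² and mean μ_n = (τ₀μ₀ + (n/σ²)x̄)/τ_n.
Here τ₀ = 1/114.3 = 0.008749 and τ_data = 4/65.5 = 0.061069, so τ_n = 0.069818.
Rearranging for μ₀: μ₀ = (μ_n·τ_n − τ_data·x̄)/τ₀ = (5.5666·0.069818 − 0.061069·3.9) / 0.008749 = 0.150480/0.008749 ≈ 17.2.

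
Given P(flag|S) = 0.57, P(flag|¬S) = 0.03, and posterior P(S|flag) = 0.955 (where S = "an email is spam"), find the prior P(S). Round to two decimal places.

P(S) = 0.53

In odds form, posterior odds = prior odds × likelihood ratio, so prior odds = posterior odds ÷ LR.
Posterior odds = 0.955/(1−0.955) = 21.2222. LR = 0.57/0.03 = 19.0000.
Prior odds = 21.2222/19.0000 = 1.1170, so P(S) = 1.1170/(1+1.1170) ≈ 0.53.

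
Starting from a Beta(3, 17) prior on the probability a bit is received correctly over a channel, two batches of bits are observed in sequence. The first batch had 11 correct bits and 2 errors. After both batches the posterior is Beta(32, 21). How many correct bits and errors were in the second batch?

18 correct bits and 2 errors

Sequential conjugate updates are equivalent to a single update on the pooled data, so total successes = posterior α − prior α and total failures = posterior β − prior β.
Total across both batches: 32−3=29 correct bits, 21−17=4 errors.
Subtract the first batch: 29−11=18 correct bits and 4−2=2 errors.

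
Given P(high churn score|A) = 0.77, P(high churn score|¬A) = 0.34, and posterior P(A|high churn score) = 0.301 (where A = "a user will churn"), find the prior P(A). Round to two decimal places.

P(A) = 0.16

Bayes' rule in odds form gives O(A|E) = O(A)·[P(E|A)/P(E|¬A)], hence O(A) = O(A|E)/LR.
Posterior odds = 0.301/(1−0.301) = 0.4306. LR = 0.77/0.34 = 2.2647.
Prior odds = 0.4306/2.2647 = 0.1901, so P(A) = 0.1901/(1+0.1901) ≈ 0.16.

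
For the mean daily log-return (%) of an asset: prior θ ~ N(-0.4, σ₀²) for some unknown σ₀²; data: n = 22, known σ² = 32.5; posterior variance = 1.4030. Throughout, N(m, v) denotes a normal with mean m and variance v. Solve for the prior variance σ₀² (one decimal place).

σ₀² = 27.9

For the Normal–Normal model with known σ², precisions add: τ_n = τ₀ + n/σ².
So 1/σ₀² = 1/1.4030 − 22/32.5 = 0.712758 − 0.676923 = 0.035835.
Hence σ₀² = 1/0.035835 ≈ 27.9.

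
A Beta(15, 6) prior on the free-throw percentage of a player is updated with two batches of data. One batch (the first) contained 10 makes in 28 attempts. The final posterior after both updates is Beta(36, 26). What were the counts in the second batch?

11 makes and 2 misses

Because Beta–binomial updating is additive in the counts, the combined data contributed (α_post−α_prior, β_post−β_prior) successes and failures.
Total across both batches: 36−15=21 makes, 26−6=20 misses.
Subtract the first batch: 21−10=11 makes and 20−18=2 misses.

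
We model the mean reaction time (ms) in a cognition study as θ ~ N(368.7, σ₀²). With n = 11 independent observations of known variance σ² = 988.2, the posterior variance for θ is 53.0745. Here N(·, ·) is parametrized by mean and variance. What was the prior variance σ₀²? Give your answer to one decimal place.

σ₀² = 129.7

Posterior precision equals prior precision plus data precision: 1/σ_n² = 1/σ₀² + n/σ².
So 1/σ₀² = 1/53.0745 − 11/988.2 = 0.018841 − 0.011131 = 0.007710.
Hence σ₀² = 1/0.007710 ≈ 129.7.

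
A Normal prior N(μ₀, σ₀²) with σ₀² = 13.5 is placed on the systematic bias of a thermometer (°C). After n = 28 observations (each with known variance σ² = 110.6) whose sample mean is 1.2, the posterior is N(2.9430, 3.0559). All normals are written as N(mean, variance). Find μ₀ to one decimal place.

The posterior mean is a precision-weighted average: μ_n = (τ₀μ₀ + τ_data·x̄)/(τ₀+τ_data), with τ₀=1/σ₀² and τ_data=n/σ².
Here τ₀ = 1/13.5 = 0.074074 and τ_data = 28/110.6 = 0.253165, so τ_n = 0.327239.
Rearranging for μ₀: μ₀ = (μ_n·τ_n − τ_data·x̄)/τ₀ = (2.9430·0.327239 − 0.253165·1.2) / 0.074074 = 0.659266/0.074074 ≈ 8.9.

μ₀ = 8.9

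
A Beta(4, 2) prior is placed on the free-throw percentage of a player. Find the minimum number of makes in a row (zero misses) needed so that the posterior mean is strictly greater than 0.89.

k = 13

After k makes and 0 misses the posterior is Beta(4+k, 2), with mean (4+k)/(4+2+k).
Set (4+k)/(6+k) > 0.89 and solve: k > (0.89·6 − 4)/(1 − 0.89) = 12.182.
The smallest integer exceeding 12.182 is 13, and checking k=13: (17)/(19) = 0.8947 > 0.89.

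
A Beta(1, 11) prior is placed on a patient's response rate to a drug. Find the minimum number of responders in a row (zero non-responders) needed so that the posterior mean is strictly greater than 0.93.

k = 146

After k responders and 0 non-responders the posterior is Beta(1+k, 11), with mean (1+k)/(1+11+k).
Set (1+k)/(12+k) > 0.93 and solve: k > (0.93·12 − 1)/(1 − 0.93) = 145.143.
The smallest integer exceeding 145.143 is 146.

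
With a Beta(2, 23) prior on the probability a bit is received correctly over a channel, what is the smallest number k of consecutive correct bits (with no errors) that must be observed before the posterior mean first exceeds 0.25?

k = 6

After k correct bits and 0 errors the posterior is Beta(2+k, 23), with mean (2+k)/(2+23+k).
Set (2+k)/(25+k) > 0.25 and solve: k > (0.25·25 − 2)/(1 − 0.25) = 5.667.
The smallest integer exceeding 5.667 is 6, and checking k=6: (8)/(31) = 0.2581 > 0.25.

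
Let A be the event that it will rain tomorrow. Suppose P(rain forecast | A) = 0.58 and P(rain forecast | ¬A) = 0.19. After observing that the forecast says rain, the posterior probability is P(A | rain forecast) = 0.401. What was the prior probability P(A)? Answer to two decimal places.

P(A) = 0.18

Bayes' rule in odds form gives O(A|E) = O(A)·[P(E|A)/P(E|¬A)], hence O(A) = O(A|E)/LR.
Posterior odds = 0.401/(1−0.401) = 0.6694. LR = 0.58/0.19 = 3.0526.
Prior odds = 0.6694/3.0526 = 0.2193, so P(A) = 0.2193/(1+0.2193) ≈ 0.18.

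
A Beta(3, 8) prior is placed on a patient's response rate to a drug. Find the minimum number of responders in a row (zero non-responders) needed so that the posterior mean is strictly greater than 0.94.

k = 123

After k responders and 0 non-responders the posterior is Beta(3+k, 8), with mean (3+k)/(3+8+k).
Set (3+k)/(11+k) > 0.94 and solve: k > (0.94·11 − 3)/(1 − 0.94) = 122.333.
The smallest integer exceeding 122.333 is 123, and checking k=123: (126)/(134) = 0.9403 > 0.94.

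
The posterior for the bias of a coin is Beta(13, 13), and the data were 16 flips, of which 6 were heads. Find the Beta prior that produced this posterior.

Beta(7, 3)

Under Beta–binomial conjugacy the posterior parameters are (α+s, β+f).
So α = 13 − 6 = 7 and β = 13 − 10 = 3.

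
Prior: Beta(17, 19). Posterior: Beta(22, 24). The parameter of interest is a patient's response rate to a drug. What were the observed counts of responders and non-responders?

Beta is conjugate to the binomial likelihood: posterior = Beta(a+s, b+f).
Match parameters: s=22−17=5, f=24−19=5.

5 responders and 5 non-responders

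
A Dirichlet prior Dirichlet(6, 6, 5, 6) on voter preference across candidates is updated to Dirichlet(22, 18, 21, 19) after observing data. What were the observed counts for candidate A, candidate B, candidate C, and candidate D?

For a Dirichlet(α) prior with multinomial counts c, the posterior is Dirichlet(α + c) componentwise.
Counts are posterior − prior componentwise: 22−6=16, 18−6=12, 21−5=16, 19−6=13.

counts (16, 12, 16, 13)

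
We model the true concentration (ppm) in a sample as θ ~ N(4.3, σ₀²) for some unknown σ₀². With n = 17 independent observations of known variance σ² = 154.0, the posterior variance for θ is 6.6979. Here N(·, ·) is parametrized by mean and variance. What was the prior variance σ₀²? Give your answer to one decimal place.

For the Normal–Normal model with known σ², precisions add: τ_n = τ₀ + n/σ².
So 1/σ₀² = 1/6.6979 − 17/154.0 = 0.149301 − 0.110390 = 0.038911.
Hence σ₀² = 1/0.038911 ≈ 25.7.

σ₀² = 25.7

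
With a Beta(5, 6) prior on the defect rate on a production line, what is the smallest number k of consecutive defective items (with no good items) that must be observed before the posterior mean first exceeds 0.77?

After k defective items and 0 good items the posterior is Beta(5+k, 6), with mean (5+k)/(5+6+k).
Set (5+k)/(11+k) > 0.77 and solve: k > (0.77·11 − 5)/(1 − 0.77) = 15.087.
The smallest integer exceeding 15.087 is 16, and checking k=16: (21)/(27) = 0.7778 > 0.77.

k = 16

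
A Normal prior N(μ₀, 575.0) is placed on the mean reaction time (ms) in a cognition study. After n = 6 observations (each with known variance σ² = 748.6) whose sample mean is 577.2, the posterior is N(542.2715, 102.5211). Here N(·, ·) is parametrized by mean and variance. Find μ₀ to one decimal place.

μ₀ = 381.3

The posterior mean is a precision-weighted average: μ_n = (τ₀μ₀ + τ_data·x̄)/(τ₀+τ_data), with τ₀=1/σ₀² and τ_data=n/σ².
Here τ₀ = 1/575.0 = 0.001739 and τ_data = 6/748.6 = 0.008015, so τ_n = 0.009754.
Rearranging for μ₀: μ₀ = (μ_n·τ_n − τ_data·x̄)/τ₀ = (542.2715·0.009754 − 0.008015·577.2) / 0.001739 = 0.663058/0.001739 ≈ 381.3.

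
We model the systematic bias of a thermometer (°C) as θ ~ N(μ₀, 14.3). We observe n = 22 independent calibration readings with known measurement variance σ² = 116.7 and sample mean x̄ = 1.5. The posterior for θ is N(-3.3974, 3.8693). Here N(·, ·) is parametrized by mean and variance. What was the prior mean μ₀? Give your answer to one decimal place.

μ₀ = -16.6

The posterior mean is a precision-weighted average: μ_n = (τ₀μ₀ + τ_data·x̄)/(τ₀+τ_data), with τ₀=1/σ₀² and τ_data=n/σ².
Here τ₀ = 1/14.3 = 0.069930 and τ_data = 22/116.7 = 0.188518, so τ_n = 0.258448.
Rearranging for μ₀: μ₀ = (μ_n·τ_n − τ_data·x̄)/τ₀ = (-3.3974·0.258448 − 0.188518·1.5) / 0.069930 = -1.160828/0.069930 ≈ -16.6.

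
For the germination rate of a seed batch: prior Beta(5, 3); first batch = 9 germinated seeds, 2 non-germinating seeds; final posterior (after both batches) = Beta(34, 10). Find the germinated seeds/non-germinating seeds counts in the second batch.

Sequential conjugate updates are equivalent to a single update on the pooled data, so total successes = posterior α − prior α and total failures = posterior β − prior β.
Total across both batches: 34−5=29 germinated seeds, 10−3=7 non-germinating seeds.
Subtract the first batch: 29−9=20 germinated seeds and 7−2=5 non-germinating seeds.

20 germinated seeds and 5 non-germinating seeds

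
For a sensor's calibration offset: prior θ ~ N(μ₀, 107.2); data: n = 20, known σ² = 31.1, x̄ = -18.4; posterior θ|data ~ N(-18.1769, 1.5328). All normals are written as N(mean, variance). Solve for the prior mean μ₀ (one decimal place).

The posterior mean is a precision-weighted average: μ_n = (τ₀μ₀ + τ_data·x̄)/(τ₀+τ_data), with τ₀=1/σ₀² and τ_data=n/σ².
Here τ₀ = 1/107.2 = 0.009328 and τ_data = 20/31.1 = 0.643087, so τ_n = 0.652415.
Rearranging for μ₀: μ₀ = (μ_n·τ_n − τ_data·x̄)/τ₀ = (-18.1769·0.652415 − 0.643087·-18.4) / 0.009328 = -0.026081/0.009328 ≈ -2.8.

μ₀ = -2.8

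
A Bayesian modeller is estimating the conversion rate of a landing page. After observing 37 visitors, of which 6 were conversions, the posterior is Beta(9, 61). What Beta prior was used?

A Beta(α, β) prior with s successes and f failures in binomial data gives a Beta(α+s, β+f) posterior.
So α = 9 − 6 = 3 and β = 61 − 31 = 30.

Beta(3, 30)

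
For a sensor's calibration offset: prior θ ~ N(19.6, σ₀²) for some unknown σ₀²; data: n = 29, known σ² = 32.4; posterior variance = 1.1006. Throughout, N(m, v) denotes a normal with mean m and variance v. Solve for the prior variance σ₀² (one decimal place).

For the Normal–Normal model with known σ², precisions add: τ_n = τ₀ + n/σ².
So 1/σ₀² = 1/1.1006 − 29/32.4 = 0.908595 − 0.895062 = 0.013533.
Hence σ₀² = 1/0.013533 ≈ 73.9.

σ₀² = 73.9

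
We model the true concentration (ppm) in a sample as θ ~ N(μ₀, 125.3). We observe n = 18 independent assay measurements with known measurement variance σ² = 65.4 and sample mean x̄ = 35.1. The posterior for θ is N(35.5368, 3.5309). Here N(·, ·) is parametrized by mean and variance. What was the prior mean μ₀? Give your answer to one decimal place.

μ₀ = 50.6

The posterior mean is a precision-weighted average: μ_n = (τ₀μ₀ + τ_data·x̄)/(τ₀+τ_data), with τ₀=1/σ₀² and τ_data=n/σ².
Here τ₀ = 1/125.3 = 0.007981 and τ_data = 18/65.4 = 0.275229, so τ_n = 0.283210.
Rearranging for μ₀: μ₀ = (μ_n·τ_n − τ_data·x̄)/τ₀ = (35.5368·0.283210 − 0.275229·35.1) / 0.007981 = 0.403839/0.007981 ≈ 50.6.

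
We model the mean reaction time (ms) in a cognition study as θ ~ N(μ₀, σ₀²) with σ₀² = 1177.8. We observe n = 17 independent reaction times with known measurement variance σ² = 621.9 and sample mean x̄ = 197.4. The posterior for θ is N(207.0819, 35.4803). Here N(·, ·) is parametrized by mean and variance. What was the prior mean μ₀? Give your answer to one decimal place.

The posterior mean is a precision-weighted average: μ_n = (τ₀μ₀ + τ_data·x̄)/(τ₀+τ_data), with τ₀=1/σ₀² and τ_data=n/σ².
Here τ₀ = 1/1177.8 = 0.000849 and τ_data = 17/621.9 = 0.027336, so τ_n = 0.028185.
Rearranging for μ₀: μ₀ = (μ_n·τ_n − τ_data·x̄)/τ₀ = (207.0819·0.028185 − 0.027336·197.4) / 0.000849 = 0.440477/0.000849 ≈ 518.8.

μ₀ = 518.8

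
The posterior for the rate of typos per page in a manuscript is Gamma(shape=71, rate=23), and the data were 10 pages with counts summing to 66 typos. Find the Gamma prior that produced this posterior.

Gamma(shape=5, rate=13)

Gamma–Poisson conjugacy: posterior shape = α + Σxᵢ, posterior rate = β + n.
So α = 71 − 66 = 5 and β = 23 − 10 = 13.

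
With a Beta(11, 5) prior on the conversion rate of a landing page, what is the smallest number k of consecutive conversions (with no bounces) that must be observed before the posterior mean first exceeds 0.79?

k = 8

After k conversions and 0 bounces the posterior is Beta(11+k, 5), with mean (11+k)/(11+5+k).
Set (11+k)/(16+k) > 0.79 and solve: k > (0.79·16 − 11)/(1 − 0.79) = 7.810.
The smallest integer exceeding 7.810 is 8.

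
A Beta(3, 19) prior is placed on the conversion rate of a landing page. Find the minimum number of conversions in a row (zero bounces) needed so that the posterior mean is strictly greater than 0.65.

After k conversions and 0 bounces the posterior is Beta(3+k, 19), with mean (3+k)/(3+19+k).
Set (3+k)/(22+k) > 0.65 and solve: k > (0.65·22 − 3)/(1 − 0.65) = 32.286.
The smallest integer exceeding 32.286 is 33, and checking k=33: (36)/(55) = 0.6545 > 0.65.

k = 33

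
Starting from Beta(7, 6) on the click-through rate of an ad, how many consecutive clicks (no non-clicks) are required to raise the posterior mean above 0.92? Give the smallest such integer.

After k clicks and 0 non-clicks the posterior is Beta(7+k, 6), with mean (7+k)/(7+6+k).
Set (7+k)/(13+k) > 0.92 and solve: k > (0.92·13 − 7)/(1 − 0.92) = 62.000.
The smallest integer exceeding 62.000 is 63, and checking k=63: (70)/(76) = 0.9211 > 0.92.

k = 63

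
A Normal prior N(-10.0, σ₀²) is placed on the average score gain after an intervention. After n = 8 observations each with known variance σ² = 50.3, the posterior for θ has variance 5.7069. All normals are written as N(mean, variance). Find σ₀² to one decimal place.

Posterior precision equals prior precision plus data precision: 1/σ_n² = 1/σ₀² + n/σ².
So 1/σ₀² = 1/5.7069 − 8/50.3 = 0.175226 − 0.159046 = 0.016180.
Hence σ₀² = 1/0.016180 ≈ 61.8.

σ₀² = 61.8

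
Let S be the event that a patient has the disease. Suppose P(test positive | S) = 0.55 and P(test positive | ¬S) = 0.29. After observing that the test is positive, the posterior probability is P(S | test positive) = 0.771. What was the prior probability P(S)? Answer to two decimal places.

Bayes' rule in odds form gives O(S|E) = O(S)·[P(E|S)/P(E|¬S)], hence O(S) = O(S|E)/LR.
Posterior odds = 0.771/(1−0.771) = 3.3668. LR = 0.55/0.29 = 1.8966.
Prior odds = 3.3668/1.8966 = 1.7752, so P(S) = 1.7752/(1+1.7752) ≈ 0.64.

P(S) = 0.64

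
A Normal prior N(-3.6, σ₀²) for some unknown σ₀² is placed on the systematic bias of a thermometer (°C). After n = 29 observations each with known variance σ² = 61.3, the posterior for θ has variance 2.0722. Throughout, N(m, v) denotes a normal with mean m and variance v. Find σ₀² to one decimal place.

σ₀² = 105.3

For the Normal–Normal model with known σ², precisions add: τ_n = τ₀ + n/σ².
So 1/σ₀² = 1/2.0722 − 29/61.3 = 0.482579 − 0.473083 = 0.009496.
Hence σ₀² = 1/0.009496 ≈ 105.3.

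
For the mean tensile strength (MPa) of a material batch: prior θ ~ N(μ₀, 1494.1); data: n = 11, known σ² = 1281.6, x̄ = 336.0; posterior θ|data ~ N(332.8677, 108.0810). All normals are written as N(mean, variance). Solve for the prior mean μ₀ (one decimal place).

μ₀ = 292.7

With known observation variance, the Normal–Normal posterior has precision τ_n = τ₀ + n/σ² and mean μ_n = (τ₀μ₀ + (n/σ²)x̄)/τ_n.
Here τ₀ = 1/1494.1 = 0.000669 and τ_data = 11/1281.6 = 0.008583, so τ_n = 0.009252.
Rearranging for μ₀: μ₀ = (μ_n·τ_n − τ_data·x̄)/τ₀ = (332.8677·0.009252 − 0.008583·336.0) / 0.000669 = 0.195804/0.000669 ≈ 292.7.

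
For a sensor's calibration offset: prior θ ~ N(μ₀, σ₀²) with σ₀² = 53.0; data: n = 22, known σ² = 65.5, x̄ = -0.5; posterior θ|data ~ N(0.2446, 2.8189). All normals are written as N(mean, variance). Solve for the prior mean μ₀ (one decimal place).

μ₀ = 13.5

With known observation variance, the Normal–Normal posterior has precision τ_n = τ₀ + n/σ² and mean μ_n = (τ₀μ₀ + (n/σ²)x̄)/τ_n.
Here τ₀ = 1/53.0 = 0.018868 and τ_data = 22/65.5 = 0.335878, so τ_n = 0.354746.
Rearranging for μ₀: μ₀ = (μ_n·τ_n − τ_data·x̄)/τ₀ = (0.2446·0.354746 − 0.335878·-0.5) / 0.018868 = 0.254710/0.018868 ≈ 13.5.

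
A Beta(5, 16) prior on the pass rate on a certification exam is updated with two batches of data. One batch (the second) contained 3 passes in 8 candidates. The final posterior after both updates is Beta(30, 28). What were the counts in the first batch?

22 passes and 7 failures

Sequential conjugate updates are equivalent to a single update on the pooled data, so total successes = posterior α − prior α and total failures = posterior β − prior β.
Total across both batches: 30−5=25 passes, 28−16=12 failures.
Subtract the second batch: 25−3=22 passes and 12−5=7 failures.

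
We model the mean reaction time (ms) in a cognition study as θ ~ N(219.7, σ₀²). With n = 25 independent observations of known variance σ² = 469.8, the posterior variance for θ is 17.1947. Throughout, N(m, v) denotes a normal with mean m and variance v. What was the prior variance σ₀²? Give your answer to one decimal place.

For the Normal–Normal model with known σ², precisions add: τ_n = τ₀ + n/σ².
So 1/σ₀² = 1/17.1947 − 25/469.8 = 0.058157 − 0.053214 = 0.004943.
Hence σ₀² = 1/0.004943 ≈ 202.3.

σ₀² = 202.3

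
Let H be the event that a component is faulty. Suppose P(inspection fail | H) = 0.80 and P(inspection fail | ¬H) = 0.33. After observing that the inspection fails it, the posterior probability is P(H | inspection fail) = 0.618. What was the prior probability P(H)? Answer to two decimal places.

In odds form, posterior odds = prior odds × likelihood ratio, so prior odds = posterior odds ÷ LR.
Posterior odds = 0.618/(1−0.618) = 1.6178. LR = 0.80/0.33 = 2.4242.
Prior odds = 1.6178/2.4242 = 0.6674, so P(H) = 0.6674/(1+0.6674) ≈ 0.40.

P(H) = 0.40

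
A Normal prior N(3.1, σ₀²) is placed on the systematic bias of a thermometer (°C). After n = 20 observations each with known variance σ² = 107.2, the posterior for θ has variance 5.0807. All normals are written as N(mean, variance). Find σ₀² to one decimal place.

σ₀² = 97.5

Posterior precision equals prior precision plus data precision: 1/σ_n² = 1/σ₀² + n/σ².
So 1/σ₀² = 1/5.0807 − 20/107.2 = 0.196823 − 0.186567 = 0.010256.
Hence σ₀² = 1/0.010256 ≈ 97.5.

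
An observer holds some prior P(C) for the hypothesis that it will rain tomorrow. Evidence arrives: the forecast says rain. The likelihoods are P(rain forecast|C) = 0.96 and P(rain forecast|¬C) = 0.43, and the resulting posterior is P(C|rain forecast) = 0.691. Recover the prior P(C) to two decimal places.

In odds form, posterior odds = prior odds × likelihood ratio, so prior odds = posterior odds ÷ LR.
Posterior odds = 0.691/(1−0.691) = 2.2362. LR = 0.96/0.43 = 2.2326.
Prior odds = 2.2362/2.2326 = 1.0016, so P(C) = 1.0016/(1+1.0016) ≈ 0.50.

P(C) = 0.50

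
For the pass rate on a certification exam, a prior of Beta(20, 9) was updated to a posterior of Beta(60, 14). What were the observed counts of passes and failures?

A Beta(a, b) prior with s successes and f failures in binomial data gives a Beta(a+s, b+f) posterior.
So s = 60 − 20 = 40 and f = 14 − 9 = 5.

40 passes and 5 failures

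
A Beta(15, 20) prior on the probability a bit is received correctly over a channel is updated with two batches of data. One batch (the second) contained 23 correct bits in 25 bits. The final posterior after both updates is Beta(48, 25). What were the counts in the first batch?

Because Beta–binomial updating is additive in the counts, the combined data contributed (α_post−α_prior, β_post−β_prior) successes and failures.
Total across both batches: 48−15=33 correct bits, 25−20=5 errors.
Subtract the second batch: 33−23=10 correct bits and 5−2=3 errors.

10 correct bits and 3 errors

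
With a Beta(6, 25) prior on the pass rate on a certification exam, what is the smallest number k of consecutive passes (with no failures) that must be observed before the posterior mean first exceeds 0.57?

k = 28

After k passes and 0 failures the posterior is Beta(6+k, 25), with mean (6+k)/(6+25+k).
Set (6+k)/(31+k) > 0.57 and solve: k > (0.57·31 − 6)/(1 − 0.57) = 27.140.
The smallest integer exceeding 27.140 is 28.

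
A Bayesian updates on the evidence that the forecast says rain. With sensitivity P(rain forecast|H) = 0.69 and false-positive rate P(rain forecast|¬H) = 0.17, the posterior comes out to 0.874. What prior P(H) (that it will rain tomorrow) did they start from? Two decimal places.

P(H) = 0.63

Bayes' rule in odds form gives O(H|E) = O(H)·[P(E|H)/P(E|¬H)], hence O(H) = O(H|E)/LR.
Posterior odds = 0.874/(1−0.874) = 6.9365. LR = 0.69/0.17 = 4.0588.
Prior odds = 6.9365/4.0588 = 1.7090, so P(H) = 1.7090/(1+1.7090) ≈ 0.63.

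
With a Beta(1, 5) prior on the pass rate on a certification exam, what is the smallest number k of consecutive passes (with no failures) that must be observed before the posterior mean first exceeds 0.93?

k = 66

After k passes and 0 failures the posterior is Beta(1+k, 5), with mean (1+k)/(1+5+k).
Set (1+k)/(6+k) > 0.93 and solve: k > (0.93·6 − 1)/(1 − 0.93) = 65.429.
The smallest integer exceeding 65.429 is 66, and checking k=66: (67)/(72) = 0.9306 > 0.93.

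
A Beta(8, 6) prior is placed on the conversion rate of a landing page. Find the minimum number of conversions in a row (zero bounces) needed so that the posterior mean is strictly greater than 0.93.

After k conversions and 0 bounces the posterior is Beta(8+k, 6), with mean (8+k)/(8+6+k).
Set (8+k)/(14+k) > 0.93 and solve: k > (0.93·14 − 8)/(1 − 0.93) = 71.714.
The smallest integer exceeding 71.714 is 72, and checking k=72: (80)/(86) = 0.9302 > 0.93.

k = 72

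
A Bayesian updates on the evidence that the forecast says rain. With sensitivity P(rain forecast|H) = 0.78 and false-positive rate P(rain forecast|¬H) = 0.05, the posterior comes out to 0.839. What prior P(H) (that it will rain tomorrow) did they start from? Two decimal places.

P(H) = 0.25

Bayes' rule in odds form gives O(H|E) = O(H)·[P(E|H)/P(E|¬H)], hence O(H) = O(H|E)/LR.
Posterior odds = 0.839/(1−0.839) = 5.2112. LR = 0.78/0.05 = 15.6000.
Prior odds = 5.2112/15.6000 = 0.3341, so P(H) = 0.3341/(1+0.3341) ≈ 0.25.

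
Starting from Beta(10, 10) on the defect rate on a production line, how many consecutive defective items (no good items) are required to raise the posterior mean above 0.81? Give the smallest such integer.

k = 33

After k defective items and 0 good items the posterior is Beta(10+k, 10), with mean (10+k)/(10+10+k).
Set (10+k)/(20+k) > 0.81 and solve: k > (0.81·20 − 10)/(1 − 0.81) = 32.632.
The smallest integer exceeding 32.632 is 33.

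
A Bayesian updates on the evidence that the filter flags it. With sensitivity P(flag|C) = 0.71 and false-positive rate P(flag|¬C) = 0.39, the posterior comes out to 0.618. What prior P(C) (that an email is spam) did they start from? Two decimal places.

Bayes' rule in odds form gives O(C|E) = O(C)·[P(E|C)/P(E|¬C)], hence O(C) = O(C|E)/LR.
Posterior odds = 0.618/(1−0.618) = 1.6178. LR = 0.71/0.39 = 1.8205.
Prior odds = 1.6178/1.8205 = 0.8887, so P(C) = 0.8887/(1+0.8887) ≈ 0.47.

P(C) = 0.47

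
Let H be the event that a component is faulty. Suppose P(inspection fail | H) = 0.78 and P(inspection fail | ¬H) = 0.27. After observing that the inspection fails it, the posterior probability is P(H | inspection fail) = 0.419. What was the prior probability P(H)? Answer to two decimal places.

P(H) = 0.20

Bayes' rule in odds form gives O(H|E) = O(H)·[P(E|H)/P(E|¬H)], hence O(H) = O(H|E)/LR.
Posterior odds = 0.419/(1−0.419) = 0.7212. LR = 0.78/0.27 = 2.8889.
Prior odds = 0.7212/2.8889 = 0.2496, so P(H) = 0.2496/(1+0.2496) ≈ 0.20.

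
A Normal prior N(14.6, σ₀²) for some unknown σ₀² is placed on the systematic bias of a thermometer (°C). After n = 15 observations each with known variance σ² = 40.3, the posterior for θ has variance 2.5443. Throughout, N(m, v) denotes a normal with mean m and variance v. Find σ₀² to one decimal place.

Posterior precision equals prior precision plus data precision: 1/σ_n² = 1/σ₀² + n/σ².
So 1/σ₀² = 1/2.5443 − 15/40.3 = 0.393035 − 0.372208 = 0.020827.
Hence σ₀² = 1/0.020827 ≈ 48.0.

σ₀² = 48.0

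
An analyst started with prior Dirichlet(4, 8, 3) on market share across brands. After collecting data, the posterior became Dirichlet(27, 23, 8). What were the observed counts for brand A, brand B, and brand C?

counts (23, 15, 5)

For a Dirichlet(α) prior with multinomial counts c, the posterior is Dirichlet(α + c) componentwise.
Counts are posterior − prior componentwise: 27−4=23, 23−8=15, 8−3=5.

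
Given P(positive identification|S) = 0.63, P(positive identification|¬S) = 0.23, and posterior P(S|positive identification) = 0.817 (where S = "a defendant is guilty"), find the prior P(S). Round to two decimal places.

In odds form, posterior odds = prior odds × likelihood ratio, so prior odds = posterior odds ÷ LR.
Posterior odds = 0.817/(1−0.817) = 4.4645. LR = 0.63/0.23 = 2.7391.
Prior odds = 4.4645/2.7391 = 1.6299, so P(S) = 1.6299/(1+1.6299) ≈ 0.62.

P(S) = 0.62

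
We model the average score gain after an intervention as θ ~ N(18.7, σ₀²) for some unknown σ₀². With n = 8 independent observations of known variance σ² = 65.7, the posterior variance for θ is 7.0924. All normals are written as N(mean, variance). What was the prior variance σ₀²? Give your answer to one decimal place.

For the Normal–Normal model with known σ², precisions add: τ_n = τ₀ + n/σ².
So 1/σ₀² = 1/7.0924 − 8/65.7 = 0.140996 − 0.121766 = 0.019230.
Hence σ₀² = 1/0.019230 ≈ 52.0.

σ₀² = 52.0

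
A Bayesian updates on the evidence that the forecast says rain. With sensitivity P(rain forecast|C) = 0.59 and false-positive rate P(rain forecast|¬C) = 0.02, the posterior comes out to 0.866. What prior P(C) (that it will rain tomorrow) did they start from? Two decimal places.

Bayes' rule in odds form gives O(C|E) = O(C)·[P(E|C)/P(E|¬C)], hence O(C) = O(C|E)/LR.
Posterior odds = 0.866/(1−0.866) = 6.4627. LR = 0.59/0.02 = 29.5000.
Prior odds = 6.4627/29.5000 = 0.2191, so P(C) = 0.2191/(1+0.2191) ≈ 0.18.

P(C) = 0.18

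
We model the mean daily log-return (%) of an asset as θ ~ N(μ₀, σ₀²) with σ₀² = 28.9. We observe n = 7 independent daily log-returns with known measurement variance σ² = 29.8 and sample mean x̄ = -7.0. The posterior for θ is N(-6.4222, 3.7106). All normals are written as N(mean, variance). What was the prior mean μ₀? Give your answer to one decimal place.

μ₀ = -2.5

The posterior mean is a precision-weighted average: μ_n = (τ₀μ₀ + τ_data·x̄)/(τ₀+τ_data), with τ₀=1/σ₀² and τ_data=n/σ².
Here τ₀ = 1/28.9 = 0.034602 and τ_data = 7/29.8 = 0.234899, so τ_n = 0.269501.
Rearranging for μ₀: μ₀ = (μ_n·τ_n − τ_data·x̄)/τ₀ = (-6.4222·0.269501 − 0.234899·-7.0) / 0.034602 = -0.086496/0.034602 ≈ -2.5.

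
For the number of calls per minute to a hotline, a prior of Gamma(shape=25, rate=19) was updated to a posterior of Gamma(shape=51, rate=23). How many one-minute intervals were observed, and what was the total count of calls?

A Gamma(α, β) prior (rate parametrization) on a Poisson rate with n observations summing to S gives posterior Gamma(α+S, β+n).
Matching: Σxᵢ = 51 − 25 = 26 and n = 23 − 19 = 4.

n = 4 one-minute intervals with total 26 calls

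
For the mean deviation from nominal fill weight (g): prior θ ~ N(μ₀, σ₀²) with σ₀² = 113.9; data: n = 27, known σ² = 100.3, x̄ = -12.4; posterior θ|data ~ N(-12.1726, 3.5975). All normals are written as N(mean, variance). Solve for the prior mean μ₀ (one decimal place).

μ₀ = -5.2

The posterior mean is a precision-weighted average: μ_n = (τ₀μ₀ + τ_data·x̄)/(τ₀+τ_data), with τ₀=1/σ₀² and τ_data=n/σ².
Here τ₀ = 1/113.9 = 0.008780 and τ_data = 27/100.3 = 0.269192, so τ_n = 0.277972.
Rearranging for μ₀: μ₀ = (μ_n·τ_n − τ_data·x̄)/τ₀ = (-12.1726·0.277972 − 0.269192·-12.4) / 0.008780 = -0.045661/0.008780 ≈ -5.2.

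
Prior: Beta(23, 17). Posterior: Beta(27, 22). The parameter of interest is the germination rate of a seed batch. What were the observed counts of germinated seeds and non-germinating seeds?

A Beta(α, β) prior with s successes and f failures in binomial data gives a Beta(α+s, β+f) posterior.
So s = 27 − 23 = 4 and f = 22 − 17 = 5.

4 germinated seeds and 5 non-germinating seeds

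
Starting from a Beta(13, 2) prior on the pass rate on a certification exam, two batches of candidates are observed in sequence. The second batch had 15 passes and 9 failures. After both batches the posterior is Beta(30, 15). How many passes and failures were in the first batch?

2 passes and 4 failures

Sequential conjugate updates are equivalent to a single update on the pooled data, so total successes = posterior α − prior α and total failures = posterior β − prior β.
Total across both batches: 30−13=17 passes, 15−2=13 failures.
Subtract the second batch: 17−15=2 passes and 13−9=4 failures.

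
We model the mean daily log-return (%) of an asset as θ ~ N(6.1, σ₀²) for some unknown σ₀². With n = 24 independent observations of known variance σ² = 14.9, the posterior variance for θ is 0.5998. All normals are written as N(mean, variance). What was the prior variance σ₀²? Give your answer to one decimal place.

σ₀² = 17.7

For the Normal–Normal model with known σ², precisions add: τ_n = τ₀ + n/σ².
So 1/σ₀² = 1/0.5998 − 24/14.9 = 1.667222 − 1.610738 = 0.056484.
Hence σ₀² = 1/0.056484 ≈ 17.7.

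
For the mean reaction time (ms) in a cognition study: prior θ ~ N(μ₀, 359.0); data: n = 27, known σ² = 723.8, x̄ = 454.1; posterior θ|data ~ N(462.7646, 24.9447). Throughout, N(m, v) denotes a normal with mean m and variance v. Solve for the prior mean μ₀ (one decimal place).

μ₀ = 578.8

With known observation variance, the Normal–Normal posterior has precision τ_n = τ₀ + n/σ² and mean μ_n = (τ₀μ₀ + (n/σ²)x̄)/τ_n.
Here τ₀ = 1/359.0 = 0.002786 and τ_data = 27/723.8 = 0.037303, so τ_n = 0.040089.
Rearranging for μ₀: μ₀ = (μ_n·τ_n − τ_data·x̄)/τ₀ = (462.7646·0.040089 − 0.037303·454.1) / 0.002786 = 1.612478/0.002786 ≈ 578.8.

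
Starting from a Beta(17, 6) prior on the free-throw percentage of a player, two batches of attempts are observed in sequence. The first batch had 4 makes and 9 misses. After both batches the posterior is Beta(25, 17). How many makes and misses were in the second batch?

Sequential conjugate updates are equivalent to a single update on the pooled data, so total successes = posterior α − prior α and total failures = posterior β − prior β.
Total across both batches: 25−17=8 makes, 17−6=11 misses.
Subtract the first batch: 8−4=4 makes and 11−9=2 misses.

4 makes and 2 misses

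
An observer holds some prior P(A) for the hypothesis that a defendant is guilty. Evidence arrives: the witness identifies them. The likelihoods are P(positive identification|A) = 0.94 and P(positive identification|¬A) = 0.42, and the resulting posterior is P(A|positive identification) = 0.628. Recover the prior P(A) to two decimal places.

In odds form, posterior odds = prior odds × likelihood ratio, so prior odds = posterior odds ÷ LR.
Posterior odds = 0.628/(1−0.628) = 1.6882. LR = 0.94/0.42 = 2.2381.
Prior odds = 1.6882/2.2381 = 0.7543, so P(A) = 0.7543/(1+0.7543) ≈ 0.43.

P(A) = 0.43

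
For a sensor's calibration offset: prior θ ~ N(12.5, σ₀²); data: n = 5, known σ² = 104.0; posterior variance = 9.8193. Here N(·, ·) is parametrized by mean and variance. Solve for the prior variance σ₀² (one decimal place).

Posterior precision equals prior precision plus data precision: 1/σ_n² = 1/σ₀² + n/σ².
So 1/σ₀² = 1/9.8193 − 5/104.0 = 0.101840 − 0.048077 = 0.053763.
Hence σ₀² = 1/0.053763 ≈ 18.6.

σ₀² = 18.6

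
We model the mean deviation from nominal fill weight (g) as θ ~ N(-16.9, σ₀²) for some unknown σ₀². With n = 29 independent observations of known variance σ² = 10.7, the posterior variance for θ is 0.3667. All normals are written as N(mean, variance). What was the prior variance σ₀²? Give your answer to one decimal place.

σ₀² = 59.7

For the Normal–Normal model with known σ², precisions add: τ_n = τ₀ + n/σ².
So 1/σ₀² = 1/0.3667 − 29/10.7 = 2.727025 − 2.710280 = 0.016745.
Hence σ₀² = 1/0.016745 ≈ 59.7.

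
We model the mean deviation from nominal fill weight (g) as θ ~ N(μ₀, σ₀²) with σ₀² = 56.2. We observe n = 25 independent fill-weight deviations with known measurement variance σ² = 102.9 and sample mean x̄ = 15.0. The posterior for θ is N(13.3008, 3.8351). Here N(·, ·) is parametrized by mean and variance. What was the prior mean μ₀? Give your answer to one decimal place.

μ₀ = -9.9

The posterior mean is a precision-weighted average: μ_n = (τ₀μ₀ + τ_data·x̄)/(τ₀+τ_data), with τ₀=1/σ₀² and τ_data=n/σ².
Here τ₀ = 1/56.2 = 0.017794 and τ_data = 25/102.9 = 0.242954, so τ_n = 0.260748.
Rearranging for μ₀: μ₀ = (μ_n·τ_n − τ_data·x̄)/τ₀ = (13.3008·0.260748 − 0.242954·15.0) / 0.017794 = -0.176153/0.017794 ≈ -9.9.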